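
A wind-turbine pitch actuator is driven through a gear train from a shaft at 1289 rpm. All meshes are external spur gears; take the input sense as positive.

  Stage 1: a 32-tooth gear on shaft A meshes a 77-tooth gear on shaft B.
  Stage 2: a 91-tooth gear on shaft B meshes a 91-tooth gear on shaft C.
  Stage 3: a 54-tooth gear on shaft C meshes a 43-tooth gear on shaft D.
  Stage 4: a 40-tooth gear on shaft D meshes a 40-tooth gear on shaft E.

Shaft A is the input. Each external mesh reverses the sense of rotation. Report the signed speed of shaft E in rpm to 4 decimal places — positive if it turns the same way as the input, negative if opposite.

+672.7249 rpm (same as input, |ω| = 672.7249 rpm)

Stage 1 [32T→77T]: ω = 1289.0000×32/77 = 535.6883 rpm, dir flips to −; running = −535.6883
Stage 2 [91T→91T]: ω = 535.6883×91/91 = 535.6883 rpm, dir flips to +; running = +535.6883
Stage 3 [54T→43T]: ω = 535.6883×54/43 = 672.7249 rpm, dir flips to −; running = −672.7249
Stage 4 [40T→40T]: ω = 672.7249×40/40 = 672.7249 rpm, dir flips to +; running = +672.7249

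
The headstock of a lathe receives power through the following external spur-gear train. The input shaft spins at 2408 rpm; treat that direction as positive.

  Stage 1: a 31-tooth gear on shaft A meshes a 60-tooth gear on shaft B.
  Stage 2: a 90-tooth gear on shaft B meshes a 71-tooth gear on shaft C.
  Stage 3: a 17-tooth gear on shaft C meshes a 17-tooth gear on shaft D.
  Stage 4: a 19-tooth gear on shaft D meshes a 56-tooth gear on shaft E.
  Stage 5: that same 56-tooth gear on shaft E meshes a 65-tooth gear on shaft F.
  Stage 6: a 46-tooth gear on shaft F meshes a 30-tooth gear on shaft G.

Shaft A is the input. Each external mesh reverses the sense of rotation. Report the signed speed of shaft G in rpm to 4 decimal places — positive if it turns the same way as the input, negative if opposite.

+706.8511 rpm (same as input, |ω| = 706.8511 rpm)

Stage 1 [31T→60T]: ω = 2408.0000×31/60 = 1244.1333 rpm, dir flips to −; running = −1244.1333
Stage 2 [90T→71T]: ω = 1244.1333×90/71 = 1577.0704 rpm, dir flips to +; running = +1577.0704
Stage 3 [17T→17T]: ω = 1577.0704×17/17 = 1577.0704 rpm, dir flips to −; running = −1577.0704
Stage 4 [19T→56T]: ω = 1577.0704×19/56 = 535.0775 rpm, dir flips to +; running = +535.0775
Stage 5 [56T→65T]: ω = 535.0775×56/65 = 460.9898 rpm, dir flips to −; running = −460.9898
Stage 6 [46T→30T]: ω = 460.9898×46/30 = 706.8511 rpm, dir flips to +; running = +706.8511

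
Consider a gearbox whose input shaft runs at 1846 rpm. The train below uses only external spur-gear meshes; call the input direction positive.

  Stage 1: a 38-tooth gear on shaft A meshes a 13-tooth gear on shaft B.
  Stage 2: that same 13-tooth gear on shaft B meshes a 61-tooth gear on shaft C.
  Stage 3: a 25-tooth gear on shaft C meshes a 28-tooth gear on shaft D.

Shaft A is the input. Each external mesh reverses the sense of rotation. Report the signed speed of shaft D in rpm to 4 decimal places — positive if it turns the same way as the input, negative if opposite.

Stage 1 [38T→13T]: ω = 1846.0000×38/13 = 5396.0000 rpm, dir flips to −; running = −5396.0000
Stage 2 [13T→61T]: ω = 5396.0000×13/61 = 1149.9672 rpm, dir flips to +; running = +1149.9672
Stage 3 [25T→28T]: ω = 1149.9672×25/28 = 1026.7564 rpm, dir flips to −; running = −1026.7564

-1026.7564 rpm (opposite to input, |ω| = 1026.7564 rpm)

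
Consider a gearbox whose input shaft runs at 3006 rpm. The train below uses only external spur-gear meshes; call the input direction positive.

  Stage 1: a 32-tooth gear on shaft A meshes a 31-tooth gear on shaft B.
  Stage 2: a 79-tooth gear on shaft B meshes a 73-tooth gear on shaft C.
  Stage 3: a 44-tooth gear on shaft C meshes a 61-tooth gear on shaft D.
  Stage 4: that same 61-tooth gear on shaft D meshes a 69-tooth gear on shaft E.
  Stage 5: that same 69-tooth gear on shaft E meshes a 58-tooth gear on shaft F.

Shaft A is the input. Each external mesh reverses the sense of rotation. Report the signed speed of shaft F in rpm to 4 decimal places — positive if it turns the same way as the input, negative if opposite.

-2547.4530 rpm (opposite to input, |ω| = 2547.4530 rpm)

Stage 1 [32T→31T]: ω = 3006.0000×32/31 = 3102.9677 rpm, dir flips to −; running = −3102.9677
Stage 2 [79T→73T]: ω = 3102.9677×79/73 = 3358.0062 rpm, dir flips to +; running = +3358.0062
Stage 3 [44T→61T]: ω = 3358.0062×44/61 = 2422.1684 rpm, dir flips to −; running = −2422.1684
Stage 4 [61T→69T]: ω = 2422.1684×61/69 = 2141.3373 rpm, dir flips to +; running = +2141.3373
Stage 5 [69T→58T]: ω = 2141.3373×69/58 = 2547.4530 rpm, dir flips to −; running = −2547.4530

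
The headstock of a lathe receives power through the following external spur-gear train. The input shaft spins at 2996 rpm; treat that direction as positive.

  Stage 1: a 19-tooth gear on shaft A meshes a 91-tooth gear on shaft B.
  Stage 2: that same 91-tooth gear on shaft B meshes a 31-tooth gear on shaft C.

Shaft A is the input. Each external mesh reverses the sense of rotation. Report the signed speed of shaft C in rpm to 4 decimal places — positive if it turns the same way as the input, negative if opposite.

+1836.2581 rpm (same as input, |ω| = 1836.2581 rpm)

Stage 1 [19T→91T]: ω = 2996.0000×19/91 = 625.5385 rpm, dir flips to −; running = −625.5385
Stage 2 [91T→31T]: ω = 625.5385×91/31 = 1836.2581 rpm, dir flips to +; running = +1836.2581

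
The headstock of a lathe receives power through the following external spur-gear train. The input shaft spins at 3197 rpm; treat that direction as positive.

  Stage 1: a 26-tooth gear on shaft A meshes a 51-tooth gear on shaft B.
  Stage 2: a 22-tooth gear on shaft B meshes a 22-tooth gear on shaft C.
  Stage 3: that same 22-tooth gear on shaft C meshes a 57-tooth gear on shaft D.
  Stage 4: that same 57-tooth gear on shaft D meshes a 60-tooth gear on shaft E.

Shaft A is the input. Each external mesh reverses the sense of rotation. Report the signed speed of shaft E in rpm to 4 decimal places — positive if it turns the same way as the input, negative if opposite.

+597.6092 rpm (same as input, |ω| = 597.6092 rpm)

Stage 1 [26T→51T]: ω = 3197.0000×26/51 = 1629.8431 rpm, dir flips to −; running = −1629.8431
Stage 2 [22T→22T]: ω = 1629.8431×22/22 = 1629.8431 rpm, dir flips to +; running = +1629.8431
Stage 3 [22T→57T]: ω = 1629.8431×22/57 = 629.0623 rpm, dir flips to −; running = −629.0623
Stage 4 [57T→60T]: ω = 629.0623×57/60 = 597.6092 rpm, dir flips to +; running = +597.6092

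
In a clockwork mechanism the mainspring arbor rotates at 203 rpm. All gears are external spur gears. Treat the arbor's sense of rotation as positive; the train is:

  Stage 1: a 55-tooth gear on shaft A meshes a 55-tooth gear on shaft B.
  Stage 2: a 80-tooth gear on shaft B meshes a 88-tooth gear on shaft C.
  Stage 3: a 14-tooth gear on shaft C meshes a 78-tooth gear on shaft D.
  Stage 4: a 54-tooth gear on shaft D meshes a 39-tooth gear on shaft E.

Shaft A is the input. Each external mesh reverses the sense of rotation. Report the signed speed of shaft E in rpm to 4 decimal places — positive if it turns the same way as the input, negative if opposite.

Stage 1 [55T→55T]: ω = 203.0000×55/55 = 203.0000 rpm, dir flips to −; running = −203.0000
Stage 2 [80T→88T]: ω = 203.0000×80/88 = 184.5455 rpm, dir flips to +; running = +184.5455
Stage 3 [14T→78T]: ω = 184.5455×14/78 = 33.1235 rpm, dir flips to −; running = −33.1235
Stage 4 [54T→39T]: ω = 33.1235×54/39 = 45.8634 rpm, dir flips to +; running = +45.8634

+45.8634 rpm (same as input, |ω| = 45.8634 rpm)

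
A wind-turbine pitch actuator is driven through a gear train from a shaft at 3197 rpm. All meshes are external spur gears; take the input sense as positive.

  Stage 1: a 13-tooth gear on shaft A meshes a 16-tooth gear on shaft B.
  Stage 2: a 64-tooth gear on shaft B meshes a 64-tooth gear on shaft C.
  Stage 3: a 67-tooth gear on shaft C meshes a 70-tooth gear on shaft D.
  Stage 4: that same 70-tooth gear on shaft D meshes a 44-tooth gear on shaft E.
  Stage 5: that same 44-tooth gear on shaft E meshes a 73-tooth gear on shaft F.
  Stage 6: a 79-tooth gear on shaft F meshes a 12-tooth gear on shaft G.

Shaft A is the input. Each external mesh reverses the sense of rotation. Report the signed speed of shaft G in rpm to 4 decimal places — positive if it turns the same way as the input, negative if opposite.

+15695.0894 rpm (same as input, |ω| = 15695.0894 rpm)

Stage 1 [13T→16T]: ω = 3197.0000×13/16 = 2597.5625 rpm, dir flips to −; running = −2597.5625
Stage 2 [64T→64T]: ω = 2597.5625×64/64 = 2597.5625 rpm, dir flips to +; running = +2597.5625
Stage 3 [67T→70T]: ω = 2597.5625×67/70 = 2486.2384 rpm, dir flips to −; running = −2486.2384
Stage 4 [70T→44T]: ω = 2486.2384×70/44 = 3955.3793 rpm, dir flips to +; running = +3955.3793
Stage 5 [44T→73T]: ω = 3955.3793×44/73 = 2384.0642 rpm, dir flips to −; running = −2384.0642
Stage 6 [79T→12T]: ω = 2384.0642×79/12 = 15695.0894 rpm, dir flips to +; running = +15695.0894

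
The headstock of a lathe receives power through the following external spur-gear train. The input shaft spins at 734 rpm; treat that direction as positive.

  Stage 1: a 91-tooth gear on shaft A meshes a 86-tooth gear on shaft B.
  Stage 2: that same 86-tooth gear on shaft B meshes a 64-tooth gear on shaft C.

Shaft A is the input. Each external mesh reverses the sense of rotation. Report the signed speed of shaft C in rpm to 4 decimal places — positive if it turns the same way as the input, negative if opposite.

+1043.6562 rpm (same as input, |ω| = 1043.6562 rpm)

Stage 1 [91T→86T]: ω = 734.0000×91/86 = 776.6744 rpm, dir flips to −; running = −776.6744
Stage 2 [86T→64T]: ω = 776.6744×86/64 = 1043.6562 rpm, dir flips to +; running = +1043.6562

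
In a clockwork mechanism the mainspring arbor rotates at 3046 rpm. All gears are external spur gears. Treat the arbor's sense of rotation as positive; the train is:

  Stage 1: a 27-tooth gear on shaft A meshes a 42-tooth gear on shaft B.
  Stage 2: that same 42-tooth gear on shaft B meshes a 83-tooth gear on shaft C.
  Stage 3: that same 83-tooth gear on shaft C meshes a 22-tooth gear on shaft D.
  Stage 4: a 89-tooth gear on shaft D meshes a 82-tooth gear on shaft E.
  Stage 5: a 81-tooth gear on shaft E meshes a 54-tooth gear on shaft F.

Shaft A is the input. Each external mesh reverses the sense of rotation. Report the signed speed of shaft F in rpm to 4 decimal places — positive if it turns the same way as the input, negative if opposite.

-6086.0904 rpm (opposite to input, |ω| = 6086.0904 rpm)

Stage 1 [27T→42T]: ω = 3046.0000×27/42 = 1958.1429 rpm, dir flips to −; running = −1958.1429
Stage 2 [42T→83T]: ω = 1958.1429×42/83 = 990.8675 rpm, dir flips to +; running = +990.8675
Stage 3 [83T→22T]: ω = 990.8675×83/22 = 3738.2727 rpm, dir flips to −; running = −3738.2727
Stage 4 [89T→82T]: ω = 3738.2727×89/82 = 4057.3936 rpm, dir flips to +; running = +4057.3936
Stage 5 [81T→54T]: ω = 4057.3936×81/54 = 6086.0904 rpm, dir flips to −; running = −6086.0904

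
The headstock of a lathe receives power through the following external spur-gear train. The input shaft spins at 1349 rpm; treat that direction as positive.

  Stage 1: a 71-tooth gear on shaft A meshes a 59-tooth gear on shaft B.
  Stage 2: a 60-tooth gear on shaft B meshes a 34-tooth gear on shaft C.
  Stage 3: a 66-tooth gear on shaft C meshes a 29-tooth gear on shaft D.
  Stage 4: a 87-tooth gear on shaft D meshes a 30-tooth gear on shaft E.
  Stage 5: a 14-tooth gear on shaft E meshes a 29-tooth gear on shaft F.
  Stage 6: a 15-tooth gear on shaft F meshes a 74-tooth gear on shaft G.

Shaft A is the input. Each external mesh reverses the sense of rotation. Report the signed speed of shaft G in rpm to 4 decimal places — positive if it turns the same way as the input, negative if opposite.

Stage 1 [71T→59T]: ω = 1349.0000×71/59 = 1623.3729 rpm, dir flips to −; running = −1623.3729
Stage 2 [60T→34T]: ω = 1623.3729×60/34 = 2864.7757 rpm, dir flips to +; running = +2864.7757
Stage 3 [66T→29T]: ω = 2864.7757×66/29 = 6519.8343 rpm, dir flips to −; running = −6519.8343
Stage 4 [87T→30T]: ω = 6519.8343×87/30 = 18907.5194 rpm, dir flips to +; running = +18907.5194
Stage 5 [14T→29T]: ω = 18907.5194×14/29 = 9127.7680 rpm, dir flips to −; running = −9127.7680
Stage 6 [15T→74T]: ω = 9127.7680×15/74 = 1850.2232 rpm, dir flips to +; running = +1850.2232

+1850.2232 rpm (same as input, |ω| = 1850.2232 rpm)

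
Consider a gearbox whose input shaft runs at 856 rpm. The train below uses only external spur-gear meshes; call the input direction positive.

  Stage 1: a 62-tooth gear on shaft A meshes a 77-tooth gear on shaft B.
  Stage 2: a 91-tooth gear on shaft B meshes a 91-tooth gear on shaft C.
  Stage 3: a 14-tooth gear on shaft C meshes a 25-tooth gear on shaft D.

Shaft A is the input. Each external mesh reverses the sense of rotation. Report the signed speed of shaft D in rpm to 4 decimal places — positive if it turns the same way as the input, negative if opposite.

-385.9782 rpm (opposite to input, |ω| = 385.9782 rpm)

Stage 1 [62T→77T]: ω = 856.0000×62/77 = 689.2468 rpm, dir flips to −; running = −689.2468
Stage 2 [91T→91T]: ω = 689.2468×91/91 = 689.2468 rpm, dir flips to +; running = +689.2468
Stage 3 [14T→25T]: ω = 689.2468×14/25 = 385.9782 rpm, dir flips to −; running = −385.9782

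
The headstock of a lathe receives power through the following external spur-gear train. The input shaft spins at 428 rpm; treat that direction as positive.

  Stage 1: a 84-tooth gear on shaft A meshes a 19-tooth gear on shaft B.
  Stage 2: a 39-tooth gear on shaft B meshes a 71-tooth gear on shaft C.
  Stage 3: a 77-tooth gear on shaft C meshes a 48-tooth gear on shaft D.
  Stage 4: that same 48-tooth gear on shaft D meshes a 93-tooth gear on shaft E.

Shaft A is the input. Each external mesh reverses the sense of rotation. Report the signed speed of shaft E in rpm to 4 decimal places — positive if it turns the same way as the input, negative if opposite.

Stage 1 [84T→19T]: ω = 428.0000×84/19 = 1892.2105 rpm, dir flips to −; running = −1892.2105
Stage 2 [39T→71T]: ω = 1892.2105×39/71 = 1039.3832 rpm, dir flips to +; running = +1039.3832
Stage 3 [77T→48T]: ω = 1039.3832×77/48 = 1667.3440 rpm, dir flips to −; running = −1667.3440
Stage 4 [48T→93T]: ω = 1667.3440×48/93 = 860.5646 rpm, dir flips to +; running = +860.5646

+860.5646 rpm (same as input, |ω| = 860.5646 rpm)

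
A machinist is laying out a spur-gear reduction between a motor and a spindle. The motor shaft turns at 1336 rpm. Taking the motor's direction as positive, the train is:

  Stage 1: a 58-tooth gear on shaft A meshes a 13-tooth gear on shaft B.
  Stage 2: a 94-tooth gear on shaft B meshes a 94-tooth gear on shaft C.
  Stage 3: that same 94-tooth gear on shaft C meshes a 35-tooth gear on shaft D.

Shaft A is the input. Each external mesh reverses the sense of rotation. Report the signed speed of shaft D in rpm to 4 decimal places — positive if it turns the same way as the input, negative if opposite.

Stage 1 [58T→13T]: ω = 1336.0000×58/13 = 5960.6154 rpm, dir flips to −; running = −5960.6154
Stage 2 [94T→94T]: ω = 5960.6154×94/94 = 5960.6154 rpm, dir flips to +; running = +5960.6154
Stage 3 [94T→35T]: ω = 5960.6154×94/35 = 16008.5099 rpm, dir flips to −; running = −16008.5099

-16008.5099 rpm (opposite to input, |ω| = 16008.5099 rpm)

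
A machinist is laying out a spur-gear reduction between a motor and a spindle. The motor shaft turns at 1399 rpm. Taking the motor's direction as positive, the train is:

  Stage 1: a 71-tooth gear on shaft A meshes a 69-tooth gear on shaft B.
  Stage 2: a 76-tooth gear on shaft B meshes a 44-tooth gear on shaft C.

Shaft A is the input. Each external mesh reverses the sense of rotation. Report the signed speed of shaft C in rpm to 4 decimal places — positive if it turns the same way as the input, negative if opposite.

+2486.4967 rpm (same as input, |ω| = 2486.4967 rpm)

Stage 1 [71T→69T]: ω = 1399.0000×71/69 = 1439.5507 rpm, dir flips to −; running = −1439.5507
Stage 2 [76T→44T]: ω = 1439.5507×76/44 = 2486.4967 rpm, dir flips to +; running = +2486.4967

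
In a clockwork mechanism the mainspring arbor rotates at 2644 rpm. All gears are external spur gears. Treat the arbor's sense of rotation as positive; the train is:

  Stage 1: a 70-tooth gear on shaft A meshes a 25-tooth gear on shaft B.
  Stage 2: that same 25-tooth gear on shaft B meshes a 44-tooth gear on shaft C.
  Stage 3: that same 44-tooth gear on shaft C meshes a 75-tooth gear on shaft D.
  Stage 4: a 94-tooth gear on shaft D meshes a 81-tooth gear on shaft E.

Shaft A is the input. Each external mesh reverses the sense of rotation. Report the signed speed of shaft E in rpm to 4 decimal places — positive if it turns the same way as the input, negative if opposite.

+2863.7893 rpm (same as input, |ω| = 2863.7893 rpm)

Stage 1 [70T→25T]: ω = 2644.0000×70/25 = 7403.2000 rpm, dir flips to −; running = −7403.2000
Stage 2 [25T→44T]: ω = 7403.2000×25/44 = 4206.3636 rpm, dir flips to +; running = +4206.3636
Stage 3 [44T→75T]: ω = 4206.3636×44/75 = 2467.7333 rpm, dir flips to −; running = −2467.7333
Stage 4 [94T→81T]: ω = 2467.7333×94/81 = 2863.7893 rpm, dir flips to +; running = +2863.7893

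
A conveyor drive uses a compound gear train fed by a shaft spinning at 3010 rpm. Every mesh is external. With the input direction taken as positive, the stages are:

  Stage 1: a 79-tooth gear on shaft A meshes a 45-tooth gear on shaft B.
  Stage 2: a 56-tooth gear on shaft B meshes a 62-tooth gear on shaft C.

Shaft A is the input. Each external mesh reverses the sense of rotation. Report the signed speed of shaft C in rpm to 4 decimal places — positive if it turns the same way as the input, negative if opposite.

Stage 1 [79T→45T]: ω = 3010.0000×79/45 = 5284.2222 rpm, dir flips to −; running = −5284.2222
Stage 2 [56T→62T]: ω = 5284.2222×56/62 = 4772.8459 rpm, dir flips to +; running = +4772.8459

+4772.8459 rpm (same as input, |ω| = 4772.8459 rpm)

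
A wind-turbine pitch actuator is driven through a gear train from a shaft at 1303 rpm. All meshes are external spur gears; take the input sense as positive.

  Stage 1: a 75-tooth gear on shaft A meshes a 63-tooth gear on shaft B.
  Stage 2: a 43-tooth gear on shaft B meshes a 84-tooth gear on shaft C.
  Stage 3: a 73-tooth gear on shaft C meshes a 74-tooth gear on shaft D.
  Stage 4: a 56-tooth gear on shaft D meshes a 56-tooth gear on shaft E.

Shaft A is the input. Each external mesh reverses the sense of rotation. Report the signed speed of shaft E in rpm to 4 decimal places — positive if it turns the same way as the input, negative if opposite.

Stage 1 [75T→63T]: ω = 1303.0000×75/63 = 1551.1905 rpm, dir flips to −; running = −1551.1905
Stage 2 [43T→84T]: ω = 1551.1905×43/84 = 794.0618 rpm, dir flips to +; running = +794.0618
Stage 3 [73T→74T]: ω = 794.0618×73/74 = 783.3312 rpm, dir flips to −; running = −783.3312
Stage 4 [56T→56T]: ω = 783.3312×56/56 = 783.3312 rpm, dir flips to +; running = +783.3312

+783.3312 rpm (same as input, |ω| = 783.3312 rpm)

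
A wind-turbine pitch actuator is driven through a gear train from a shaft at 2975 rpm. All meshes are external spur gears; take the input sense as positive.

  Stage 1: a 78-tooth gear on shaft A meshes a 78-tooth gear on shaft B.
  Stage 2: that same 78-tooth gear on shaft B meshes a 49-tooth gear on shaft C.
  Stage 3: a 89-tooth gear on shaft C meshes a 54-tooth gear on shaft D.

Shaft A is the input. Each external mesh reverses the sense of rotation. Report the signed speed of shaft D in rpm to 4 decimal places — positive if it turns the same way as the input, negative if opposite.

Stage 1 [78T→78T]: ω = 2975.0000×78/78 = 2975.0000 rpm, dir flips to −; running = −2975.0000
Stage 2 [78T→49T]: ω = 2975.0000×78/49 = 4735.7143 rpm, dir flips to +; running = +4735.7143
Stage 3 [89T→54T]: ω = 4735.7143×89/54 = 7805.1587 rpm, dir flips to −; running = −7805.1587

-7805.1587 rpm (opposite to input, |ω| = 7805.1587 rpm)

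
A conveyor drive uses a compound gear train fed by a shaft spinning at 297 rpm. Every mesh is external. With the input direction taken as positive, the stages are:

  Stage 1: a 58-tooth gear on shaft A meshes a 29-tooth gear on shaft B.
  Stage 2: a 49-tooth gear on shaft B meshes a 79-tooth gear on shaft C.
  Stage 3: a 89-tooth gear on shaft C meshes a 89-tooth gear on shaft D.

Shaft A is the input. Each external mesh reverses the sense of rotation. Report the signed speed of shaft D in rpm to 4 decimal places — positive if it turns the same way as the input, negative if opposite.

-368.4304 rpm (opposite to input, |ω| = 368.4304 rpm)

Stage 1 [58T→29T]: ω = 297.0000×58/29 = 594.0000 rpm, dir flips to −; running = −594.0000
Stage 2 [49T→79T]: ω = 594.0000×49/79 = 368.4304 rpm, dir flips to +; running = +368.4304
Stage 3 [89T→89T]: ω = 368.4304×89/89 = 368.4304 rpm, dir flips to −; running = −368.4304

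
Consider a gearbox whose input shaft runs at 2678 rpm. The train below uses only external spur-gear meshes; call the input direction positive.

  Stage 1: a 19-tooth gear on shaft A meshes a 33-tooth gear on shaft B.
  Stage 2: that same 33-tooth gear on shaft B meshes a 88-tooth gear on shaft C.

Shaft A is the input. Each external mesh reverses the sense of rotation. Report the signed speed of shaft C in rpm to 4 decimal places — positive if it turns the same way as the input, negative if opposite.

+578.2045 rpm (same as input, |ω| = 578.2045 rpm)

Stage 1 [19T→33T]: ω = 2678.0000×19/33 = 1541.8788 rpm, dir flips to −; running = −1541.8788
Stage 2 [33T→88T]: ω = 1541.8788×33/88 = 578.2045 rpm, dir flips to +; running = +578.2045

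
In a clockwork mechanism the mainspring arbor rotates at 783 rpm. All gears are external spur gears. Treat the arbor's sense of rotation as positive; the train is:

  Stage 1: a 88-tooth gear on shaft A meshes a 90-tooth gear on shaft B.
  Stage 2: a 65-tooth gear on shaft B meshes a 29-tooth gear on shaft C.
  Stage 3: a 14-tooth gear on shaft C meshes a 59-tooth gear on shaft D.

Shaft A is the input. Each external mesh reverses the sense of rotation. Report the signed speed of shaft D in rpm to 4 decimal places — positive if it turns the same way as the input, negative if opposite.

Stage 1 [88T→90T]: ω = 783.0000×88/90 = 765.6000 rpm, dir flips to −; running = −765.6000
Stage 2 [65T→29T]: ω = 765.6000×65/29 = 1716.0000 rpm, dir flips to +; running = +1716.0000
Stage 3 [14T→59T]: ω = 1716.0000×14/59 = 407.1864 rpm, dir flips to −; running = −407.1864

-407.1864 rpm (opposite to input, |ω| = 407.1864 rpm)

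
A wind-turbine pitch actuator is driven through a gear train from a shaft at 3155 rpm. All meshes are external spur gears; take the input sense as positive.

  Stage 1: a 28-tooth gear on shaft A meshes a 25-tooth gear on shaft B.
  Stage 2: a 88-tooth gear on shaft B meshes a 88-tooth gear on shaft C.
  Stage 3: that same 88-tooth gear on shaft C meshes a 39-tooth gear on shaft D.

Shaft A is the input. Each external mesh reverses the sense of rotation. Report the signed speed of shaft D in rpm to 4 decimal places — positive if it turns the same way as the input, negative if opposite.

-7973.2513 rpm (opposite to input, |ω| = 7973.2513 rpm)

Stage 1 [28T→25T]: ω = 3155.0000×28/25 = 3533.6000 rpm, dir flips to −; running = −3533.6000
Stage 2 [88T→88T]: ω = 3533.6000×88/88 = 3533.6000 rpm, dir flips to +; running = +3533.6000
Stage 3 [88T→39T]: ω = 3533.6000×88/39 = 7973.2513 rpm, dir flips to −; running = −7973.2513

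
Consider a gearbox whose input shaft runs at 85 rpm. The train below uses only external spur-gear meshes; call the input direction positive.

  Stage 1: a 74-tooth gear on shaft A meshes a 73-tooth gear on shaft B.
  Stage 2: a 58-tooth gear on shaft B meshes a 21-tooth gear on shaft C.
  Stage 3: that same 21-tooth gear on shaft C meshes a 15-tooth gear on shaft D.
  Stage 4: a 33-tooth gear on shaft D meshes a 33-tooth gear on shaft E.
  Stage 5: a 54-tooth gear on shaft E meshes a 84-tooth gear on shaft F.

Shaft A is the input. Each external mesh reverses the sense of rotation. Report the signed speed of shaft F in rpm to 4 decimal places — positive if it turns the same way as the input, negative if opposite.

-214.1800 rpm (opposite to input, |ω| = 214.1800 rpm)

Stage 1 [74T→73T]: ω = 85.0000×74/73 = 86.1644 rpm, dir flips to −; running = −86.1644
Stage 2 [58T→21T]: ω = 86.1644×58/21 = 237.9778 rpm, dir flips to +; running = +237.9778
Stage 3 [21T→15T]: ω = 237.9778×21/15 = 333.1689 rpm, dir flips to −; running = −333.1689
Stage 4 [33T→33T]: ω = 333.1689×33/33 = 333.1689 rpm, dir flips to +; running = +333.1689
Stage 5 [54T→84T]: ω = 333.1689×54/84 = 214.1800 rpm, dir flips to −; running = −214.1800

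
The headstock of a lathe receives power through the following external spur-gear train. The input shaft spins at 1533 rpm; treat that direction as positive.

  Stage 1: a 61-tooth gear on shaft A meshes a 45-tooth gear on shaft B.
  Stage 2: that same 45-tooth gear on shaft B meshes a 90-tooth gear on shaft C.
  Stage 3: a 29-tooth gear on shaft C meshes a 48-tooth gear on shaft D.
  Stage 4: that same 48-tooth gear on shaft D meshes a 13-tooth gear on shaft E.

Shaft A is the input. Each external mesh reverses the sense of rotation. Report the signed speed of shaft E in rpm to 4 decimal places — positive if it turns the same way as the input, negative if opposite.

+2317.8436 rpm (same as input, |ω| = 2317.8436 rpm)

Stage 1 [61T→45T]: ω = 1533.0000×61/45 = 2078.0667 rpm, dir flips to −; running = −2078.0667
Stage 2 [45T→90T]: ω = 2078.0667×45/90 = 1039.0333 rpm, dir flips to +; running = +1039.0333
Stage 3 [29T→48T]: ω = 1039.0333×29/48 = 627.7493 rpm, dir flips to −; running = −627.7493
Stage 4 [48T→13T]: ω = 627.7493×48/13 = 2317.8436 rpm, dir flips to +; running = +2317.8436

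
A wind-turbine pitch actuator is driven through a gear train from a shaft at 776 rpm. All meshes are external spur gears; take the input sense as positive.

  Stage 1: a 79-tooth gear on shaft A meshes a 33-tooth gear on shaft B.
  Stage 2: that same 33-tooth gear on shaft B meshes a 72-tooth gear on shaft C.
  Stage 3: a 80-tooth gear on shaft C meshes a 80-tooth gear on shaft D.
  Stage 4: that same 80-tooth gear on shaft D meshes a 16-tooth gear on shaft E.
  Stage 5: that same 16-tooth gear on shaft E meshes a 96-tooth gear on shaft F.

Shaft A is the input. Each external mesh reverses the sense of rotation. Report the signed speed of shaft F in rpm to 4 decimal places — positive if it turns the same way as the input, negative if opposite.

Stage 1 [79T→33T]: ω = 776.0000×79/33 = 1857.6970 rpm, dir flips to −; running = −1857.6970
Stage 2 [33T→72T]: ω = 1857.6970×33/72 = 851.4444 rpm, dir flips to +; running = +851.4444
Stage 3 [80T→80T]: ω = 851.4444×80/80 = 851.4444 rpm, dir flips to −; running = −851.4444
Stage 4 [80T→16T]: ω = 851.4444×80/16 = 4257.2222 rpm, dir flips to +; running = +4257.2222
Stage 5 [16T→96T]: ω = 4257.2222×16/96 = 709.5370 rpm, dir flips to −; running = −709.5370

-709.5370 rpm (opposite to input, |ω| = 709.5370 rpm)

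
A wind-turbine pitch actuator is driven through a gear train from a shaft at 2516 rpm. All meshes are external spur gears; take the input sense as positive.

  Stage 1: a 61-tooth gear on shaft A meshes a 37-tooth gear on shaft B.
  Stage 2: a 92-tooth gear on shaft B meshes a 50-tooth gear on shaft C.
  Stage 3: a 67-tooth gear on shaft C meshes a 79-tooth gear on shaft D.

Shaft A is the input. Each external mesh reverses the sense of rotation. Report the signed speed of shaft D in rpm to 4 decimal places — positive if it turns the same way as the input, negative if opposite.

-6472.9803 rpm (opposite to input, |ω| = 6472.9803 rpm)

Stage 1 [61T→37T]: ω = 2516.0000×61/37 = 4148.0000 rpm, dir flips to −; running = −4148.0000
Stage 2 [92T→50T]: ω = 4148.0000×92/50 = 7632.3200 rpm, dir flips to +; running = +7632.3200
Stage 3 [67T→79T]: ω = 7632.3200×67/79 = 6472.9803 rpm, dir flips to −; running = −6472.9803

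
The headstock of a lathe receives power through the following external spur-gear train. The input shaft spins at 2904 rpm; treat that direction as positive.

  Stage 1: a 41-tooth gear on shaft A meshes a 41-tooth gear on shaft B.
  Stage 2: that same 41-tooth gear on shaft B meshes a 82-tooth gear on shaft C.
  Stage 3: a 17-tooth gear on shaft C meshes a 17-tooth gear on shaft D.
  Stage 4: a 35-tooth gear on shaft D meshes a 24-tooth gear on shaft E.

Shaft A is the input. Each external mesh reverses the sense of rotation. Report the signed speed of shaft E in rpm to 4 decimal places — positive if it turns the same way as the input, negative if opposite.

Stage 1 [41T→41T]: ω = 2904.0000×41/41 = 2904.0000 rpm, dir flips to −; running = −2904.0000
Stage 2 [41T→82T]: ω = 2904.0000×41/82 = 1452.0000 rpm, dir flips to +; running = +1452.0000
Stage 3 [17T→17T]: ω = 1452.0000×17/17 = 1452.0000 rpm, dir flips to −; running = −1452.0000
Stage 4 [35T→24T]: ω = 1452.0000×35/24 = 2117.5000 rpm, dir flips to +; running = +2117.5000

+2117.5000 rpm (same as input, |ω| = 2117.5000 rpm)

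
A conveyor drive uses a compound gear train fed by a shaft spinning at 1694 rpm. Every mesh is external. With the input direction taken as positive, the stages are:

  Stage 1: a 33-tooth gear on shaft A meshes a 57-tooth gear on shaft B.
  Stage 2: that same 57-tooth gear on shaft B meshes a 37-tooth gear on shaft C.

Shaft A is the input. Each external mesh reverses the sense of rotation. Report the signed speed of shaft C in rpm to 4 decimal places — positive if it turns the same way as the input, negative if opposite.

+1510.8649 rpm (same as input, |ω| = 1510.8649 rpm)

Stage 1 [33T→57T]: ω = 1694.0000×33/57 = 980.7368 rpm, dir flips to −; running = −980.7368
Stage 2 [57T→37T]: ω = 980.7368×57/37 = 1510.8649 rpm, dir flips to +; running = +1510.8649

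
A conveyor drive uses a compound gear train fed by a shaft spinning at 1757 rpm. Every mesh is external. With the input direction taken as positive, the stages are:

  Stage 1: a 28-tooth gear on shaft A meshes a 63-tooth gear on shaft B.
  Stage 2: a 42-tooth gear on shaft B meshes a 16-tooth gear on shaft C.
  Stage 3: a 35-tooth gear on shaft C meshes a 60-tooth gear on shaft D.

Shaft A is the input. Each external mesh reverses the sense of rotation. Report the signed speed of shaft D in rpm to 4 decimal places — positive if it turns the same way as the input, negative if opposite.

Stage 1 [28T→63T]: ω = 1757.0000×28/63 = 780.8889 rpm, dir flips to −; running = −780.8889
Stage 2 [42T→16T]: ω = 780.8889×42/16 = 2049.8333 rpm, dir flips to +; running = +2049.8333
Stage 3 [35T→60T]: ω = 2049.8333×35/60 = 1195.7361 rpm, dir flips to −; running = −1195.7361

-1195.7361 rpm (opposite to input, |ω| = 1195.7361 rpm)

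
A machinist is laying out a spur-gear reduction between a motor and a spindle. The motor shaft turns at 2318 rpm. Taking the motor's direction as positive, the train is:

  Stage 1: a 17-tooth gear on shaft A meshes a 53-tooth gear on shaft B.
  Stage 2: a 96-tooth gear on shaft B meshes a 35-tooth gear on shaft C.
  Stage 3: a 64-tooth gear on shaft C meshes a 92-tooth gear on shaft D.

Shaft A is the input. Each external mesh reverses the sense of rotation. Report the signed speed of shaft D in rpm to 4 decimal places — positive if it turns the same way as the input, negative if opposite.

-1418.6714 rpm (opposite to input, |ω| = 1418.6714 rpm)

Stage 1 [17T→53T]: ω = 2318.0000×17/53 = 743.5094 rpm, dir flips to −; running = −743.5094
Stage 2 [96T→35T]: ω = 743.5094×96/35 = 2039.3402 rpm, dir flips to +; running = +2039.3402
Stage 3 [64T→92T]: ω = 2039.3402×64/92 = 1418.6714 rpm, dir flips to −; running = −1418.6714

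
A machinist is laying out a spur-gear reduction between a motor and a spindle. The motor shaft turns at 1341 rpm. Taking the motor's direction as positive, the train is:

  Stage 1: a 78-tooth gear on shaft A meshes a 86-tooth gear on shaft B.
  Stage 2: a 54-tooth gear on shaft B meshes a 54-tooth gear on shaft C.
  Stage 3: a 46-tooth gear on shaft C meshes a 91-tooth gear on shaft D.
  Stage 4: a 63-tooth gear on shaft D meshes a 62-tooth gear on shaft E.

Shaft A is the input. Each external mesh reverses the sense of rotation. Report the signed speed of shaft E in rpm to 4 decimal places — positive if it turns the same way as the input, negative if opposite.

Stage 1 [78T→86T]: ω = 1341.0000×78/86 = 1216.2558 rpm, dir flips to −; running = −1216.2558
Stage 2 [54T→54T]: ω = 1216.2558×54/54 = 1216.2558 rpm, dir flips to +; running = +1216.2558
Stage 3 [46T→91T]: ω = 1216.2558×46/91 = 614.8106 rpm, dir flips to −; running = −614.8106
Stage 4 [63T→62T]: ω = 614.8106×63/62 = 624.7269 rpm, dir flips to +; running = +624.7269

+624.7269 rpm (same as input, |ω| = 624.7269 rpm)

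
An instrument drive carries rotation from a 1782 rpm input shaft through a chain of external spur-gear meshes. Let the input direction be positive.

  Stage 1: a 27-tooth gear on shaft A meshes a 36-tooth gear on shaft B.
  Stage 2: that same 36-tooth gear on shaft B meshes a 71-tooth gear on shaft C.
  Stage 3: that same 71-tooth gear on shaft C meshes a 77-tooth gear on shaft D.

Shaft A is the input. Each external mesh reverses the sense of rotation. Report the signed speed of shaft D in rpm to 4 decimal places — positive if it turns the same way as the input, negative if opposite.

-624.8571 rpm (opposite to input, |ω| = 624.8571 rpm)

Stage 1 [27T→36T]: ω = 1782.0000×27/36 = 1336.5000 rpm, dir flips to −; running = −1336.5000
Stage 2 [36T→71T]: ω = 1336.5000×36/71 = 677.6620 rpm, dir flips to +; running = +677.6620
Stage 3 [71T→77T]: ω = 677.6620×71/77 = 624.8571 rpm, dir flips to −; running = −624.8571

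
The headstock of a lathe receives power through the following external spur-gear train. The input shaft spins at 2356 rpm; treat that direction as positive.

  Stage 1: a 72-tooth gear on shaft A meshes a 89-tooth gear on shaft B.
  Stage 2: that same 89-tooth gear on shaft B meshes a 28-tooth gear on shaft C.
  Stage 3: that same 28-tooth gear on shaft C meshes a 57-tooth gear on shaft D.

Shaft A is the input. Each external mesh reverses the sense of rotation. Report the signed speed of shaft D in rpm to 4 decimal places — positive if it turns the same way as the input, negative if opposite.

-2976.0000 rpm (opposite to input, |ω| = 2976.0000 rpm)

Stage 1 [72T→89T]: ω = 2356.0000×72/89 = 1905.9775 rpm, dir flips to −; running = −1905.9775
Stage 2 [89T→28T]: ω = 1905.9775×89/28 = 6058.2857 rpm, dir flips to +; running = +6058.2857
Stage 3 [28T→57T]: ω = 6058.2857×28/57 = 2976.0000 rpm, dir flips to −; running = −2976.0000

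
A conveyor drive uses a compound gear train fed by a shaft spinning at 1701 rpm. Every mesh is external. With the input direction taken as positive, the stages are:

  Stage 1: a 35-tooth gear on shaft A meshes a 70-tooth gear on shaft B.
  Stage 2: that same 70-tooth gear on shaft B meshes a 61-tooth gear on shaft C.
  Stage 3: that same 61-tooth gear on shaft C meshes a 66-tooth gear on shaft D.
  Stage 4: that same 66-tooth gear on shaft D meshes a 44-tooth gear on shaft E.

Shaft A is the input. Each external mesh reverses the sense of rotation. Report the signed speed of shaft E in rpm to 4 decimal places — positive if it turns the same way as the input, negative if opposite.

+1353.0682 rpm (same as input, |ω| = 1353.0682 rpm)

Stage 1 [35T→70T]: ω = 1701.0000×35/70 = 850.5000 rpm, dir flips to −; running = −850.5000
Stage 2 [70T→61T]: ω = 850.5000×70/61 = 975.9836 rpm, dir flips to +; running = +975.9836
Stage 3 [61T→66T]: ω = 975.9836×61/66 = 902.0455 rpm, dir flips to −; running = −902.0455
Stage 4 [66T→44T]: ω = 902.0455×66/44 = 1353.0682 rpm, dir flips to +; running = +1353.0682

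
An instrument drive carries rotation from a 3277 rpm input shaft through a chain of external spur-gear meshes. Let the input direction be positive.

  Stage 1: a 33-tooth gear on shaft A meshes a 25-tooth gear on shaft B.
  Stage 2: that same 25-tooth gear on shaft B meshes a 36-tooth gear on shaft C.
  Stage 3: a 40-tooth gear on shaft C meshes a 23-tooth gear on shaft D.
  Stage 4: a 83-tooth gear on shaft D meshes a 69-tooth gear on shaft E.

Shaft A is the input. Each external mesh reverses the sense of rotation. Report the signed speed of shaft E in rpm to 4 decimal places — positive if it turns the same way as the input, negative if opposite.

+6284.1861 rpm (same as input, |ω| = 6284.1861 rpm)

Stage 1 [33T→25T]: ω = 3277.0000×33/25 = 4325.6400 rpm, dir flips to −; running = −4325.6400
Stage 2 [25T→36T]: ω = 4325.6400×25/36 = 3003.9167 rpm, dir flips to +; running = +3003.9167
Stage 3 [40T→23T]: ω = 3003.9167×40/23 = 5224.2029 rpm, dir flips to −; running = −5224.2029
Stage 4 [83T→69T]: ω = 5224.2029×83/69 = 6284.1861 rpm, dir flips to +; running = +6284.1861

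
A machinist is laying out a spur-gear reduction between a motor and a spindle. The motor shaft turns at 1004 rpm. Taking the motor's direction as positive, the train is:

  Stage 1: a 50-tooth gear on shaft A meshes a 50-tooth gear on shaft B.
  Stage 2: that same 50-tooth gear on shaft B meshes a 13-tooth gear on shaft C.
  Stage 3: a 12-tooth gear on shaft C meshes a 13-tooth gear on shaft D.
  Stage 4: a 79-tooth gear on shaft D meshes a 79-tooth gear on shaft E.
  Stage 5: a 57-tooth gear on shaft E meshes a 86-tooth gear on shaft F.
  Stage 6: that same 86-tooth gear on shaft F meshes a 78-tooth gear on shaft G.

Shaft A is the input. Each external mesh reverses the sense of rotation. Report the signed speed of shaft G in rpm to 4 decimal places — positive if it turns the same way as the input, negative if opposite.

Stage 1 [50T→50T]: ω = 1004.0000×50/50 = 1004.0000 rpm, dir flips to −; running = −1004.0000
Stage 2 [50T→13T]: ω = 1004.0000×50/13 = 3861.5385 rpm, dir flips to +; running = +3861.5385
Stage 3 [12T→13T]: ω = 3861.5385×12/13 = 3564.4970 rpm, dir flips to −; running = −3564.4970
Stage 4 [79T→79T]: ω = 3564.4970×79/79 = 3564.4970 rpm, dir flips to +; running = +3564.4970
Stage 5 [57T→86T]: ω = 3564.4970×57/86 = 2362.5155 rpm, dir flips to −; running = −2362.5155
Stage 6 [86T→78T]: ω = 2362.5155×86/78 = 2604.8248 rpm, dir flips to +; running = +2604.8248

+2604.8248 rpm (same as input, |ω| = 2604.8248 rpm)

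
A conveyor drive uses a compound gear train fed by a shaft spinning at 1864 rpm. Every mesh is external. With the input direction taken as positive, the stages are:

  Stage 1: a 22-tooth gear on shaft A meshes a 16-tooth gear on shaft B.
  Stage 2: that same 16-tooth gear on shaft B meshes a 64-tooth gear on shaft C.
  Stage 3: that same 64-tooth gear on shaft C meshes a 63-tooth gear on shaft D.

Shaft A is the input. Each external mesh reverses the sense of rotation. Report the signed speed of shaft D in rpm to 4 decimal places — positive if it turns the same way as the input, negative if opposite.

Stage 1 [22T→16T]: ω = 1864.0000×22/16 = 2563.0000 rpm, dir flips to −; running = −2563.0000
Stage 2 [16T→64T]: ω = 2563.0000×16/64 = 640.7500 rpm, dir flips to +; running = +640.7500
Stage 3 [64T→63T]: ω = 640.7500×64/63 = 650.9206 rpm, dir flips to −; running = −650.9206

-650.9206 rpm (opposite to input, |ω| = 650.9206 rpm)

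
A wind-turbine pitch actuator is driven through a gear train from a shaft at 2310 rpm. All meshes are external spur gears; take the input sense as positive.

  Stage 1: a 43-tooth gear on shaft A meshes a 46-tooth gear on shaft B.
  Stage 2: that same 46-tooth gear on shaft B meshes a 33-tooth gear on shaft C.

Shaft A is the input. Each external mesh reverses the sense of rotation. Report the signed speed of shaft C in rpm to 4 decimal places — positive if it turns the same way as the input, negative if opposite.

Stage 1 [43T→46T]: ω = 2310.0000×43/46 = 2159.3478 rpm, dir flips to −; running = −2159.3478
Stage 2 [46T→33T]: ω = 2159.3478×46/33 = 3010.0000 rpm, dir flips to +; running = +3010.0000

+3010.0000 rpm (same as input, |ω| = 3010.0000 rpm)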